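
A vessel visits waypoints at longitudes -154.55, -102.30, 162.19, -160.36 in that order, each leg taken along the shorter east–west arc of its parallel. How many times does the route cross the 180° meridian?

2

Leg 1: -154.55° → -102.30°, shortest Δλ = 52.25° (east) — does not cross 180°.
Leg 2: -102.30° → +162.19°, shortest Δλ = -95.51° (west) — crosses 180°.
Leg 3: +162.19° → -160.36°, shortest Δλ = 37.45° (east) — crosses 180°.
Total crossings: 2.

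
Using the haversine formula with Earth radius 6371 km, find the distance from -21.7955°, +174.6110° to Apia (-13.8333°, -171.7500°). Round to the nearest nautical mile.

Δλ = -171.7500 − 174.6110 = -346.3610°; wrapped into (−180°, 180°]: 13.6390°.
Δφ = -13.8333 − -21.7955 = 7.9622°.
a = sin²(Δφ/2) + cos φ₁ · cos φ₂ · sin²(Δλ/2) = 0.017532.
c = 2·atan2(√a, √(1−a)) = 0.26560 rad → d = 6371·c ≈ 1692.13 km ≈ 913.68 nmi.

914 nmi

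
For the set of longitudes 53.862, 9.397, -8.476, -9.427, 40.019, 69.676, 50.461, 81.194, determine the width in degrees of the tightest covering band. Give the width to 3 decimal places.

Sort the longitudes: -9.427°, -8.476°, +9.397°, +40.019°, +50.461°, +53.862°, +69.676°, +81.194°.
Eastward gaps between consecutive values (wrapping around): 0.951°, 17.873°, 30.622°, 10.442°, 3.401°, 15.814°, 11.518°, 269.379°.
Largest gap = 269.379° ⇒ minimal covering band is its complement: 360° − 269.379° = 90.621°.
Band runs from -9.427° eastward to +81.194°.

90.621°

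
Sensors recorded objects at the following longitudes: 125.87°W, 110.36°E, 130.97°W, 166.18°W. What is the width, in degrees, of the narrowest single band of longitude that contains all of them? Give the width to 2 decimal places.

Sort the longitudes: -166.18°, -130.97°, -125.87°, +110.36°.
Eastward gaps between consecutive values (wrapping around): 35.21°, 5.10°, 236.23°, 83.46°.
Largest gap = 236.23° ⇒ minimal covering band is its complement: 360° − 236.23° = 123.77°.
Band runs from +110.36° eastward to -125.87°, crossing the antimeridian.

123.77°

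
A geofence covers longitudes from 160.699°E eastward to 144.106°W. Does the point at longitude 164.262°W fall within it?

Yes

Band width going east from +160.699° to -144.106°: ((-144.106 − 160.699) mod 360) = 55.195°.
Offset of -164.262° east of the west edge: ((-164.262 − 160.699) mod 360) = 35.039°.
35.039° ≤ 55.195° ⇒ inside.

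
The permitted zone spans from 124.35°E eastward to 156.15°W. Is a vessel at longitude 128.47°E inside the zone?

Yes

Band width going east from +124.35° to -156.15°: ((-156.15 − 124.35) mod 360) = 79.50°.
Offset of +128.47° east of the west edge: ((128.47 − 124.35) mod 360) = 4.12°.
4.12° ≤ 79.50° ⇒ inside.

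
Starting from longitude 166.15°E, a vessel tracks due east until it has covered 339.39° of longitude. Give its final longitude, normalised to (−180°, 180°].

145.54°E

Start at +166.15°; shift +339.39° → +505.54°.
+505.54° lies outside (−180°, 180°]; subtract 360° → +145.54°.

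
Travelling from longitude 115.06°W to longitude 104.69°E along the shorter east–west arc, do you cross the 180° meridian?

Yes

Naïve |104.69 − -115.06| = 219.75° > 180°, so the shorter arc goes the other way round — across 180°.
Signed shortest Δλ = ((104.69 − -115.06 + 180) mod 360) − 180 = -140.25°.
Going west by 140.25° from -115.06° passes through 180° before reaching +104.69°.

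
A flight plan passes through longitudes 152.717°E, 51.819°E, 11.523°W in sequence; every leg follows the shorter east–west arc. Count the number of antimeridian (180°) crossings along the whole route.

0

Leg 1: +152.717° → +51.819°, shortest Δλ = -100.898° (west) — does not cross 180°.
Leg 2: +51.819° → -11.523°, shortest Δλ = -63.342° (west) — does not cross 180°.
Total crossings: 0.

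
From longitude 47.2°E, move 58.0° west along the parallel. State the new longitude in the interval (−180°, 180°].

Start at +47.2°; shift −58.0° → -10.8°.
-10.8° already lies in (−180°, 180°].

10.8°W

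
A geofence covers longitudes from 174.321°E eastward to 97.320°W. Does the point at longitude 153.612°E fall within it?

No

Band width going east from +174.321° to -97.320°: ((-97.320 − 174.321) mod 360) = 88.359°.
Offset of +153.612° east of the west edge: ((153.612 − 174.321) mod 360) = 339.291°.
339.291° > 88.359° ⇒ outside.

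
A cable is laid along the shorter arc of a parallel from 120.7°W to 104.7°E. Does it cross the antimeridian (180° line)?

Naïve |104.7 − -120.7| = 225.4° > 180°, so the shorter arc goes the other way round — across 180°.
Signed shortest Δλ = ((104.7 − -120.7 + 180) mod 360) − 180 = -134.6°.
Going west by 134.6° from -120.7° passes through 180° before reaching +104.7°.

Yes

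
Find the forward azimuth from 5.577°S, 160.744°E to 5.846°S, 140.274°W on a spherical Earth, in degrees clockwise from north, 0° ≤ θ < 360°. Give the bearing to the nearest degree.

Δλ = -140.274 − 160.744 = -301.018°; wrapped into (−180°, 180°]: 58.982°.
θ = atan2( sin Δλ · cos φ₂ , cos φ₁ · sin φ₂ − sin φ₁ · cos φ₂ · cos Δλ )
  = atan2(0.85255, -0.05155) = 93.460° → normalised to [0°, 360°): 93.460°.

93°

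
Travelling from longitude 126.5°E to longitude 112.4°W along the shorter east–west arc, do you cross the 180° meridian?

Naïve |-112.4 − 126.5| = 238.9° > 180°, so the shorter arc goes the other way round — across 180°.
Signed shortest Δλ = ((-112.4 − 126.5 + 180) mod 360) − 180 = 121.1°.
Going east by 121.1° from +126.5° passes through 180° before reaching -112.4°.

Yes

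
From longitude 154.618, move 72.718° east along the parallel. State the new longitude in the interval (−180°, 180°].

-132.664°

Start at +154.618°; shift +72.718° → +227.336°.
+227.336° lies outside (−180°, 180°]; subtract 360° → -132.664°.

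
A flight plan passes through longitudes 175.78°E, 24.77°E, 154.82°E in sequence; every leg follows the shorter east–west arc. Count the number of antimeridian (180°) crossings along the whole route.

0

Leg 1: +175.78° → +24.77°, shortest Δλ = -151.01° (west) — does not cross 180°.
Leg 2: +24.77° → +154.82°, shortest Δλ = 130.05° (east) — does not cross 180°.
Total crossings: 0.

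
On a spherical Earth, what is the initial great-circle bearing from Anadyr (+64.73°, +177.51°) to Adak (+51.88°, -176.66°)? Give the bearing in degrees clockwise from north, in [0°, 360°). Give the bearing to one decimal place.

Δλ = -176.66 − 177.51 = -354.17°; wrapped into (−180°, 180°]: 5.83°.
θ = atan2( sin Δλ · cos φ₂ , cos φ₁ · sin φ₂ − sin φ₁ · cos φ₂ · cos Δλ )
  = atan2(0.06270, -0.21951) = 164.058° → normalised to [0°, 360°): 164.058°.

164.1°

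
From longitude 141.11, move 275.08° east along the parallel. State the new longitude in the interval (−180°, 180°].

+56.19°

Start at +141.11°; shift +275.08° → +416.19°.
+416.19° lies outside (−180°, 180°]; subtract 360° → +56.19°.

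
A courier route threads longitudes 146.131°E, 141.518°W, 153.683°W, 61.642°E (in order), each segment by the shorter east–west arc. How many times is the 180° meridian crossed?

2

Leg 1: +146.131° → -141.518°, shortest Δλ = 72.351° (east) — crosses 180°.
Leg 2: -141.518° → -153.683°, shortest Δλ = -12.165° (west) — does not cross 180°.
Leg 3: -153.683° → +61.642°, shortest Δλ = -144.675° (west) — crosses 180°.
Total crossings: 2.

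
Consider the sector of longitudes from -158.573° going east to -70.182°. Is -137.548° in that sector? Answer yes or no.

Yes

Band width going east from -158.573° to -70.182°: ((-70.182 − -158.573) mod 360) = 88.391°.
Offset of -137.548° east of the west edge: ((-137.548 − -158.573) mod 360) = 21.025°.
21.025° ≤ 88.391° ⇒ inside.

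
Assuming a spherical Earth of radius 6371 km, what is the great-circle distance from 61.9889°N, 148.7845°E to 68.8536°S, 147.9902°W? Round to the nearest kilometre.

15383 km

Δλ = -147.9902 − 148.7845 = -296.7747°; wrapped into (−180°, 180°]: 63.2253°.
Δφ = -68.8536 − 61.9889 = -130.8425°.
a = sin²(Δφ/2) + cos φ₁ · cos φ₂ · sin²(Δλ/2) = 0.873542.
c = 2·atan2(√a, √(1−a)) = 2.41446 rad → d = 6371·c ≈ 15382.53 km.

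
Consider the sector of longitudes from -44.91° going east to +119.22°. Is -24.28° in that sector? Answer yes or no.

Band width going east from -44.91° to +119.22°: ((119.22 − -44.91) mod 360) = 164.13°.
Offset of -24.28° east of the west edge: ((-24.28 − -44.91) mod 360) = 20.63°.
20.63° ≤ 164.13° ⇒ inside.

Yes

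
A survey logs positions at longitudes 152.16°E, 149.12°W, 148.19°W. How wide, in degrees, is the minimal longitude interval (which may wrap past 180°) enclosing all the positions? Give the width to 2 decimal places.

59.65°

Sort the longitudes: -149.12°, -148.19°, +152.16°.
Eastward gaps between consecutive values (wrapping around): 0.93°, 300.35°, 58.72°.
Largest gap = 300.35° ⇒ minimal covering band is its complement: 360° − 300.35° = 59.65°.
Band runs from +152.16° eastward to -148.19°, crossing the antimeridian.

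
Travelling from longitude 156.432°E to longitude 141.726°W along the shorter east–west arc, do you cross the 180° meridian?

Yes

Naïve |-141.726 − 156.432| = 298.158° > 180°, so the shorter arc goes the other way round — across 180°.
Signed shortest Δλ = ((-141.726 − 156.432 + 180) mod 360) − 180 = 61.842°.
Going east by 61.842° from +156.432° passes through 180° before reaching -141.726°.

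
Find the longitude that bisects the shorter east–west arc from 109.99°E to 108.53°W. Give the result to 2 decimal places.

179.27°W

Signed shortest Δλ from +109.99° to -108.53° is +141.48°.
Midpoint longitude = +109.99° + (+141.48°)/2 = +109.99° + 70.74° = +180.73°.
Normalise into (−180°, 180°]: -179.27°.
(The naïve average (+109.99 + -108.53)/2 = 0.73° is on the wrong side of the globe.)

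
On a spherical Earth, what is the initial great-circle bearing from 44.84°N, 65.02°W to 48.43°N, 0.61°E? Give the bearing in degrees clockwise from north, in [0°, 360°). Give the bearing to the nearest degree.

61°

Δλ = 0.61 − -65.02 = 65.63°.
θ = atan2( sin Δλ · cos φ₂ , cos φ₁ · sin φ₂ − sin φ₁ · cos φ₂ · cos Δλ )
  = atan2(0.60441, 0.33743) = 60.826° → normalised to [0°, 360°): 60.826°.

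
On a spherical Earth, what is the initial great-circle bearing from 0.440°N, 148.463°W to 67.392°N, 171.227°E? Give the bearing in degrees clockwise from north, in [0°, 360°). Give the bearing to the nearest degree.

345°

Δλ = 171.227 − -148.463 = 319.690°; wrapped into (−180°, 180°]: -40.310°.
θ = atan2( sin Δλ · cos φ₂ , cos φ₁ · sin φ₂ − sin φ₁ · cos φ₂ · cos Δλ )
  = atan2(-0.24869, 0.92088) = -15.113° → normalised to [0°, 360°): 344.887°.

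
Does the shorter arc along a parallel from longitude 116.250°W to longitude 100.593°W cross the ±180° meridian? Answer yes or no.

No

Signed shortest Δλ = ((-100.593 − -116.250 + 180) mod 360) − 180 = 15.657°.
Going east by 15.657° from -116.250° reaches -100.593° without touching 180°.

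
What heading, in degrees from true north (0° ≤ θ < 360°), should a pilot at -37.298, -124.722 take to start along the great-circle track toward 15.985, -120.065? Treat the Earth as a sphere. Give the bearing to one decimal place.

Δλ = -120.065 − -124.722 = 4.657°.
θ = atan2( sin Δλ · cos φ₂ , cos φ₁ · sin φ₂ − sin φ₁ · cos φ₂ · cos Δλ )
  = atan2(0.07805, 0.79968) = 5.575° → normalised to [0°, 360°): 5.575°.

5.6°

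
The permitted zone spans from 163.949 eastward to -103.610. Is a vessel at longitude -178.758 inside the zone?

Yes

Band width going east from +163.949° to -103.610°: ((-103.610 − 163.949) mod 360) = 92.441°.
Offset of -178.758° east of the west edge: ((-178.758 − 163.949) mod 360) = 17.293°.
17.293° ≤ 92.441° ⇒ inside.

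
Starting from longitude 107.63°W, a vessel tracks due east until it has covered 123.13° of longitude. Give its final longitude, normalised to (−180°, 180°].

Start at -107.63°; shift +123.13° → +15.50°.
+15.50° already lies in (−180°, 180°].

15.50°E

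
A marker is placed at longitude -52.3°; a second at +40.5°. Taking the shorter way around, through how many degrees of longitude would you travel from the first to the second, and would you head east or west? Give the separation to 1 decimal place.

Raw difference: 40.5 − -52.3 = 92.8°.
Normalise into (−180°, 180°]: 92.8° stays 92.8°.
Positive ⇒ the second point lies to the east; separation 92.8°.

92.8° east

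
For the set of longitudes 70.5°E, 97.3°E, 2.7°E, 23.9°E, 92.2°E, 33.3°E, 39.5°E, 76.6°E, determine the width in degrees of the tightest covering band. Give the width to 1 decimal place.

94.6°

Sort the longitudes: +2.7°, +23.9°, +33.3°, +39.5°, +70.5°, +76.6°, +92.2°, +97.3°.
Eastward gaps between consecutive values (wrapping around): 21.2°, 9.4°, 6.2°, 31.0°, 6.1°, 15.6°, 5.1°, 265.4°.
Largest gap = 265.4° ⇒ minimal covering band is its complement: 360° − 265.4° = 94.6°.
Band runs from +2.7° eastward to +97.3°.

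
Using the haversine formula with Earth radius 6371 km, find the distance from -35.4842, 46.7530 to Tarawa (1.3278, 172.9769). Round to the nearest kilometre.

13303 km

Δλ = 172.9769 − 46.7530 = 126.2239°.
Δφ = 1.3278 − -35.4842 = 36.8120°.
a = sin²(Δφ/2) + cos φ₁ · cos φ₂ · sin²(Δλ/2) = 0.747256.
c = 2·atan2(√a, √(1−a)) = 2.08807 rad → d = 6371·c ≈ 13303.09 km.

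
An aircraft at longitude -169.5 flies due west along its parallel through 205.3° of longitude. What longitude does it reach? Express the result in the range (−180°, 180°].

-14.8°

Start at -169.5°; shift −205.3° → -374.8°.
-374.8° lies outside (−180°, 180°]; add 360° → -14.8°.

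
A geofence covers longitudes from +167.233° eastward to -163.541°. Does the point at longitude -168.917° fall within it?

Yes

Band width going east from +167.233° to -163.541°: ((-163.541 − 167.233) mod 360) = 29.226°.
Offset of -168.917° east of the west edge: ((-168.917 − 167.233) mod 360) = 23.850°.
23.850° ≤ 29.226° ⇒ inside.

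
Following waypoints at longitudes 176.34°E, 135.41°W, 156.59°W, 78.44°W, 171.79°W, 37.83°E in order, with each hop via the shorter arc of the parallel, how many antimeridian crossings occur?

2

Leg 1: +176.34° → -135.41°, shortest Δλ = 48.25° (east) — crosses 180°.
Leg 2: -135.41° → -156.59°, shortest Δλ = -21.18° (west) — does not cross 180°.
Leg 3: -156.59° → -78.44°, shortest Δλ = 78.15° (east) — does not cross 180°.
Leg 4: -78.44° → -171.79°, shortest Δλ = -93.35° (west) — does not cross 180°.
Leg 5: -171.79° → +37.83°, shortest Δλ = -150.38° (west) — crosses 180°.
Total crossings: 2.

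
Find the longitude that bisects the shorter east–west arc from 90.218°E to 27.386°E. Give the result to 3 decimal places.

Signed shortest Δλ from +90.218° to +27.386° is -62.832°.
Midpoint longitude = +90.218° + (-62.832°)/2 = +90.218° − 31.416° = +58.802°.

58.802°E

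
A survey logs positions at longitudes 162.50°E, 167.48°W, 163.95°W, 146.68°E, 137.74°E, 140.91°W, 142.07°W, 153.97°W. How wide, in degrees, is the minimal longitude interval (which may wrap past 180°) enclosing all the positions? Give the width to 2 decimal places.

81.35°

Sort the longitudes: -167.48°, -163.95°, -153.97°, -142.07°, -140.91°, +137.74°, +146.68°, +162.50°.
Eastward gaps between consecutive values (wrapping around): 3.53°, 9.98°, 11.90°, 1.16°, 278.65°, 8.94°, 15.82°, 30.02°.
Largest gap = 278.65° ⇒ minimal covering band is its complement: 360° − 278.65° = 81.35°.
Band runs from +137.74° eastward to -140.91°, crossing the antimeridian.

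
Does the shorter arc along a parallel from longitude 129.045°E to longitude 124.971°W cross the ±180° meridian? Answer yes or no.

Yes

Naïve |-124.971 − 129.045| = 254.016° > 180°, so the shorter arc goes the other way round — across 180°.
Signed shortest Δλ = ((-124.971 − 129.045 + 180) mod 360) − 180 = 105.984°.
Going east by 105.984° from +129.045° passes through 180° before reaching -124.971°.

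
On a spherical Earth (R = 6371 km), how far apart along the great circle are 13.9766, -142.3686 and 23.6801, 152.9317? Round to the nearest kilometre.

Δλ = 152.9317 − -142.3686 = 295.3003°; wrapped into (−180°, 180°]: -64.6997°.
Δφ = 23.6801 − 13.9766 = 9.7035°.
a = sin²(Δφ/2) + cos φ₁ · cos φ₂ · sin²(Δλ/2) = 0.261602.
c = 2·atan2(√a, √(1−a)) = 1.07379 rad → d = 6371·c ≈ 6841.11 km.

6841 km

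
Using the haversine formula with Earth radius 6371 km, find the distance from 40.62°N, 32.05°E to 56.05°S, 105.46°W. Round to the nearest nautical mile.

Δλ = -105.46 − 32.05 = -137.51°.
Δφ = -56.05 − 40.62 = -96.67°.
a = sin²(Δφ/2) + cos φ₁ · cos φ₂ · sin²(Δλ/2) = 0.926319.
c = 2·atan2(√a, √(1−a)) = 2.59181 rad → d = 6371·c ≈ 16512.41 km ≈ 8915.99 nmi.

8916 nmi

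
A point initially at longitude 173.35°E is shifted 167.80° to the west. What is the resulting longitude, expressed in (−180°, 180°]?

Start at +173.35°; shift −167.80° → +5.55°.
+5.55° already lies in (−180°, 180°].

5.55°E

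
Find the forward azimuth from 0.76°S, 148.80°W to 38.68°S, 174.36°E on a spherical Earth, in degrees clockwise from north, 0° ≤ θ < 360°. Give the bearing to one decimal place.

217.2°

Δλ = 174.36 − -148.80 = 323.16°; wrapped into (−180°, 180°]: -36.84°.
θ = atan2( sin Δλ · cos φ₂ , cos φ₁ · sin φ₂ − sin φ₁ · cos φ₂ · cos Δλ )
  = atan2(-0.46806, -0.61663) = -142.799° → normalised to [0°, 360°): 217.201°.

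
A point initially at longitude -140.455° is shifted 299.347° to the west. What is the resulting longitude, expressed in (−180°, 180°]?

-79.802°

Start at -140.455°; shift −299.347° → -439.802°.
-439.802° lies outside (−180°, 180°]; add 360° → -79.802°.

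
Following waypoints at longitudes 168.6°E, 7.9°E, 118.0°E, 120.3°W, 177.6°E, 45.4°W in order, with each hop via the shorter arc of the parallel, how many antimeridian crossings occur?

Leg 1: +168.6° → +7.9°, shortest Δλ = -160.7° (west) — does not cross 180°.
Leg 2: +7.9° → +118.0°, shortest Δλ = 110.1° (east) — does not cross 180°.
Leg 3: +118.0° → -120.3°, shortest Δλ = 121.7° (east) — crosses 180°.
Leg 4: -120.3° → +177.6°, shortest Δλ = -62.1° (west) — crosses 180°.
Leg 5: +177.6° → -45.4°, shortest Δλ = 137.0° (east) — crosses 180°.
Total crossings: 3.

3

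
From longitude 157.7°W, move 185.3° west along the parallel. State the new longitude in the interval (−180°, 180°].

Start at -157.7°; shift −185.3° → -343.0°.
-343.0° lies outside (−180°, 180°]; add 360° → +17.0°.

17.0°E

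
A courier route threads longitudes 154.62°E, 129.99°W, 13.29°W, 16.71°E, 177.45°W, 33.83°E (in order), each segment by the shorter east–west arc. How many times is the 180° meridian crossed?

Leg 1: +154.62° → -129.99°, shortest Δλ = 75.39° (east) — crosses 180°.
Leg 2: -129.99° → -13.29°, shortest Δλ = 116.7° (east) — does not cross 180°.
Leg 3: -13.29° → +16.71°, shortest Δλ = 30.0° (east) — does not cross 180°.
Leg 4: +16.71° → -177.45°, shortest Δλ = 165.84° (east) — crosses 180°.
Leg 5: -177.45° → +33.83°, shortest Δλ = -148.72° (west) — crosses 180°.
Total crossings: 3.

3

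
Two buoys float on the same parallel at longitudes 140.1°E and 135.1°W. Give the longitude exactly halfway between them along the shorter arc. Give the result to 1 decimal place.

Signed shortest Δλ from +140.1° to -135.1° is +84.8°.
Midpoint longitude = +140.1° + (+84.8°)/2 = +140.1° + 42.4° = +182.5°.
Normalise into (−180°, 180°]: -177.5°.
(The naïve average (+140.1 + -135.1)/2 = 2.5° is on the wrong side of the globe.)

177.5°W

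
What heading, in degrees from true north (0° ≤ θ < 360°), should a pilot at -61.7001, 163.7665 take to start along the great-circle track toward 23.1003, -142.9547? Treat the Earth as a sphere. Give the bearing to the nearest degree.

48°

Δλ = -142.9547 − 163.7665 = -306.7212°; wrapped into (−180°, 180°]: 53.2788°.
θ = atan2( sin Δλ · cos φ₂ , cos φ₁ · sin φ₂ − sin φ₁ · cos φ₂ · cos Δλ )
  = atan2(0.73729, 0.67025) = 47.727° → normalised to [0°, 360°): 47.727°.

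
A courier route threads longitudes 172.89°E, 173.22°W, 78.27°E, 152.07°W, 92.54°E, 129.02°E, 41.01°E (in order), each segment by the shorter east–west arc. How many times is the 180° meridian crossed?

Leg 1: +172.89° → -173.22°, shortest Δλ = 13.89° (east) — crosses 180°.
Leg 2: -173.22° → +78.27°, shortest Δλ = -108.51° (west) — crosses 180°.
Leg 3: +78.27° → -152.07°, shortest Δλ = 129.66° (east) — crosses 180°.
Leg 4: -152.07° → +92.54°, shortest Δλ = -115.39° (west) — crosses 180°.
Leg 5: +92.54° → +129.02°, shortest Δλ = 36.48° (east) — does not cross 180°.
Leg 6: +129.02° → +41.01°, shortest Δλ = -88.01° (west) — does not cross 180°.
Total crossings: 4.

4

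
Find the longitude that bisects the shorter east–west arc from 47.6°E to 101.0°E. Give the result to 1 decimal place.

74.3°E

Signed shortest Δλ from +47.6° to +101.0° is +53.4°.
Midpoint longitude = +47.6° + (+53.4°)/2 = +47.6° + 26.7° = +74.3°.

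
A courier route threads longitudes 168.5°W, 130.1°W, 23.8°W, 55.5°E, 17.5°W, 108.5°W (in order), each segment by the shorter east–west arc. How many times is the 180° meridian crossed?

0

Leg 1: -168.5° → -130.1°, shortest Δλ = 38.4° (east) — does not cross 180°.
Leg 2: -130.1° → -23.8°, shortest Δλ = 106.3° (east) — does not cross 180°.
Leg 3: -23.8° → +55.5°, shortest Δλ = 79.3° (east) — does not cross 180°.
Leg 4: +55.5° → -17.5°, shortest Δλ = -73.0° (west) — does not cross 180°.
Leg 5: -17.5° → -108.5°, shortest Δλ = -91.0° (west) — does not cross 180°.
Total crossings: 0.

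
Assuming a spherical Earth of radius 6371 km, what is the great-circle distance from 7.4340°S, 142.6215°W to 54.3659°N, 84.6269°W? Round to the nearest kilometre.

Δλ = -84.6269 − -142.6215 = 57.9946°.
Δφ = 54.3659 − -7.4340 = 61.7999°.
a = sin²(Δφ/2) + cos φ₁ · cos φ₂ · sin²(Δλ/2) = 0.399486.
c = 2·atan2(√a, √(1−a)) = 1.36839 rad → d = 6371·c ≈ 8718.01 km.

8718 km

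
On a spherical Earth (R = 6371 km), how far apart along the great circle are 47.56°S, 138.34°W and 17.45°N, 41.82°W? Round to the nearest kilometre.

11911 km

Δλ = -41.82 − -138.34 = 96.52°.
Δφ = 17.45 − -47.56 = 65.01°.
a = sin²(Δφ/2) + cos φ₁ · cos φ₂ · sin²(Δλ/2) = 0.647201.
c = 2·atan2(√a, √(1−a)) = 1.86963 rad → d = 6371·c ≈ 11911.38 km.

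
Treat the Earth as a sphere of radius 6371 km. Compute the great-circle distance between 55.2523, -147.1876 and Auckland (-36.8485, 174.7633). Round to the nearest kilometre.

Δλ = 174.7633 − -147.1876 = 321.9509°; wrapped into (−180°, 180°]: -38.0491°.
Δφ = -36.8485 − 55.2523 = -92.1008°.
a = sin²(Δφ/2) + cos φ₁ · cos φ₂ · sin²(Δλ/2) = 0.566793.
c = 2·atan2(√a, √(1−a)) = 1.70478 rad → d = 6371·c ≈ 10861.17 km.

10861 km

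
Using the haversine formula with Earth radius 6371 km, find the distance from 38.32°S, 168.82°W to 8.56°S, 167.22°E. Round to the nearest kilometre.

4086 km

Δλ = 167.22 − -168.82 = 336.04°; wrapped into (−180°, 180°]: -23.96°.
Δφ = -8.56 − -38.32 = 29.76°.
a = sin²(Δφ/2) + cos φ₁ · cos φ₂ · sin²(Δλ/2) = 0.099370.
c = 2·atan2(√a, √(1−a)) = 0.64140 rad → d = 6371·c ≈ 4086.36 km.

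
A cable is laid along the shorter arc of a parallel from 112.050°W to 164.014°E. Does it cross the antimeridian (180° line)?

Naïve |164.014 − -112.050| = 276.064° > 180°, so the shorter arc goes the other way round — across 180°.
Signed shortest Δλ = ((164.014 − -112.050 + 180) mod 360) − 180 = -83.936°.
Going west by 83.936° from -112.050° passes through 180° before reaching +164.014°.

Yes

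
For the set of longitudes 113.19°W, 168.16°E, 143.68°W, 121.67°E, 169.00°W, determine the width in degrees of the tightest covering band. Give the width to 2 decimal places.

Sort the longitudes: -169.00°, -143.68°, -113.19°, +121.67°, +168.16°.
Eastward gaps between consecutive values (wrapping around): 25.32°, 30.49°, 234.86°, 46.49°, 22.84°.
Largest gap = 234.86° ⇒ minimal covering band is its complement: 360° − 234.86° = 125.14°.
Band runs from +121.67° eastward to -113.19°, crossing the antimeridian.

125.14°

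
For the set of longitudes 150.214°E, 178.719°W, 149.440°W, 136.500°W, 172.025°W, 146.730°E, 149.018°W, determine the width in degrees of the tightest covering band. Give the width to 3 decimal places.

Sort the longitudes: -178.719°, -172.025°, -149.440°, -149.018°, -136.500°, +146.730°, +150.214°.
Eastward gaps between consecutive values (wrapping around): 6.694°, 22.585°, 0.422°, 12.518°, 283.230°, 3.484°, 31.067°.
Largest gap = 283.230° ⇒ minimal covering band is its complement: 360° − 283.230° = 76.770°.
Band runs from +146.730° eastward to -136.500°, crossing the antimeridian.

76.770°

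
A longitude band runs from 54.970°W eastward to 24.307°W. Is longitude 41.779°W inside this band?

Band width going east from -54.970° to -24.307°: ((-24.307 − -54.970) mod 360) = 30.663°.
Offset of -41.779° east of the west edge: ((-41.779 − -54.970) mod 360) = 13.191°.
13.191° ≤ 30.663° ⇒ inside.

Yes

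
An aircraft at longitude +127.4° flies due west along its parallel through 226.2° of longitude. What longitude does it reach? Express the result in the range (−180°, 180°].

Start at +127.4°; shift −226.2° → -98.8°.
-98.8° already lies in (−180°, 180°].

-98.8°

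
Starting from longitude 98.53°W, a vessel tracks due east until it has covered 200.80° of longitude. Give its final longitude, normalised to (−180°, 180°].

102.27°E

Start at -98.53°; shift +200.80° → +102.27°.
+102.27° already lies in (−180°, 180°].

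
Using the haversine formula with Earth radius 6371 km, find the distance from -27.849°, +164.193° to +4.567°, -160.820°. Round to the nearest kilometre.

5201 km

Δλ = -160.820 − 164.193 = -325.013°; wrapped into (−180°, 180°]: 34.987°.
Δφ = 4.567 − -27.849 = 32.416°.
a = sin²(Δφ/2) + cos φ₁ · cos φ₂ · sin²(Δλ/2) = 0.157551.
c = 2·atan2(√a, √(1−a)) = 0.81633 rad → d = 6371·c ≈ 5200.85 km.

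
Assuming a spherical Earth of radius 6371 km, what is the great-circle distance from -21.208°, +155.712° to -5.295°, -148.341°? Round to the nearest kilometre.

6273 km

Δλ = -148.341 − 155.712 = -304.053°; wrapped into (−180°, 180°]: 55.947°.
Δφ = -5.295 − -21.208 = 15.913°.
a = sin²(Δφ/2) + cos φ₁ · cos φ₂ · sin²(Δλ/2) = 0.223404.
c = 2·atan2(√a, √(1−a)) = 0.98461 rad → d = 6371·c ≈ 6272.92 km.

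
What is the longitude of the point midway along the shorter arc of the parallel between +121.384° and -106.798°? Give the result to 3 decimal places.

Signed shortest Δλ from +121.384° to -106.798° is +131.818°.
Midpoint longitude = +121.384° + (+131.818°)/2 = +121.384° + 65.909° = +187.293°.
Normalise into (−180°, 180°]: -172.707°.
(The naïve average (+121.384 + -106.798)/2 = 7.293° is on the wrong side of the globe.)

-172.707°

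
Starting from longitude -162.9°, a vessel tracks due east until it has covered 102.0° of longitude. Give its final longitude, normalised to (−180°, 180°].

Start at -162.9°; shift +102.0° → -60.9°.
-60.9° already lies in (−180°, 180°].

-60.9°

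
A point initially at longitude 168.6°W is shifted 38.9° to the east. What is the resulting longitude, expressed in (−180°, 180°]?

Start at -168.6°; shift +38.9° → -129.7°.
-129.7° already lies in (−180°, 180°].

129.7°W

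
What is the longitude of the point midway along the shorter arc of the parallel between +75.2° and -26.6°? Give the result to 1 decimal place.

+24.3°

Signed shortest Δλ from +75.2° to -26.6° is -101.8°.
Midpoint longitude = +75.2° + (-101.8°)/2 = +75.2° − 50.9° = +24.3°.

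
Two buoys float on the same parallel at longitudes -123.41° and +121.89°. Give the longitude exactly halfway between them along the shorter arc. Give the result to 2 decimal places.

Signed shortest Δλ from -123.41° to +121.89° is -114.70°.
Midpoint longitude = -123.41° + (-114.70°)/2 = -123.41° − 57.35° = -180.76°.
Normalise into (−180°, 180°]: +179.24°.
(The naïve average (-123.41 + +121.89)/2 = -0.76° is on the wrong side of the globe.)

+179.24°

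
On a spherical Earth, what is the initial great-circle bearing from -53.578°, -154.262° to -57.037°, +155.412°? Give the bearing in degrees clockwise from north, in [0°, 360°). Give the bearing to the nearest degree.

Δλ = 155.412 − -154.262 = 309.674°; wrapped into (−180°, 180°]: -50.326°.
θ = atan2( sin Δλ · cos φ₂ , cos φ₁ · sin φ₂ − sin φ₁ · cos φ₂ · cos Δλ )
  = atan2(-0.41879, -0.21864) = -117.568° → normalised to [0°, 360°): 242.432°.

242°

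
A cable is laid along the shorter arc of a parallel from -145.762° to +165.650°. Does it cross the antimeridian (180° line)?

Naïve |165.650 − -145.762| = 311.412° > 180°, so the shorter arc goes the other way round — across 180°.
Signed shortest Δλ = ((165.650 − -145.762 + 180) mod 360) − 180 = -48.588°.
Going west by 48.588° from -145.762° passes through 180° before reaching +165.650°.

Yes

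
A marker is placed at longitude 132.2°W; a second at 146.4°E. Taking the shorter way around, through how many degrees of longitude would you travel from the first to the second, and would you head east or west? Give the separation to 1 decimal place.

81.4° west

Raw difference: 146.4 − -132.2 = 278.6°.
Normalise into (−180°, 180°]: 278.6° − 360° = -81.4°.
Negative ⇒ the second point lies to the west; separation 81.4°.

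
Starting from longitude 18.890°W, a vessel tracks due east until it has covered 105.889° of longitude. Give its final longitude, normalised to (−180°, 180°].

86.999°E

Start at -18.890°; shift +105.889° → +86.999°.
+86.999° already lies in (−180°, 180°].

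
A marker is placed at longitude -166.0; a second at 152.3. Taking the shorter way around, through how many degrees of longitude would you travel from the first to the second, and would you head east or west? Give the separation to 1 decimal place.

41.7° west

Raw difference: 152.3 − -166.0 = 318.3°.
Normalise into (−180°, 180°]: 318.3° − 360° = -41.7°.
Negative ⇒ the second point lies to the west; separation 41.7°.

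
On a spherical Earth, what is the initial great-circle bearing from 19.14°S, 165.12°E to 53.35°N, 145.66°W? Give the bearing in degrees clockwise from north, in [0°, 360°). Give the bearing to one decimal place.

Δλ = -145.66 − 165.12 = -310.78°; wrapped into (−180°, 180°]: 49.22°.
θ = atan2( sin Δλ · cos φ₂ , cos φ₁ · sin φ₂ − sin φ₁ · cos φ₂ · cos Δλ )
  = atan2(0.45201, 0.88578) = 27.035° → normalised to [0°, 360°): 27.035°.

27.0°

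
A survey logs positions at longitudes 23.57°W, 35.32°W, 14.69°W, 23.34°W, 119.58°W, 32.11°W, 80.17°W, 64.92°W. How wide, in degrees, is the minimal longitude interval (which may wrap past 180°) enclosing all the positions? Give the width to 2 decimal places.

Sort the longitudes: -119.58°, -80.17°, -64.92°, -35.32°, -32.11°, -23.57°, -23.34°, -14.69°.
Eastward gaps between consecutive values (wrapping around): 39.41°, 15.25°, 29.60°, 3.21°, 8.54°, 0.23°, 8.65°, 255.11°.
Largest gap = 255.11° ⇒ minimal covering band is its complement: 360° − 255.11° = 104.89°.
Band runs from -119.58° eastward to -14.69°.

104.89°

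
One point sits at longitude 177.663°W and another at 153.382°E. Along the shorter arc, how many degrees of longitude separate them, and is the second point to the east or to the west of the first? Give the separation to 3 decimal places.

28.955° west

Raw difference: 153.382 − -177.663 = 331.045°.
Normalise into (−180°, 180°]: 331.045° − 360° = -28.955°.
Negative ⇒ the second point lies to the west; separation 28.955°.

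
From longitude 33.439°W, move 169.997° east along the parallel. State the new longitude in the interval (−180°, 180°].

Start at -33.439°; shift +169.997° → +136.558°.
+136.558° already lies in (−180°, 180°].

136.558°E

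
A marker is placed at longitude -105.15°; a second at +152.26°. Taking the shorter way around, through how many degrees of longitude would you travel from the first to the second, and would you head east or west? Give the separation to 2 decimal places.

Raw difference: 152.26 − -105.15 = 257.41°.
Normalise into (−180°, 180°]: 257.41° − 360° = -102.59°.
Negative ⇒ the second point lies to the west; separation 102.59°.

102.59° west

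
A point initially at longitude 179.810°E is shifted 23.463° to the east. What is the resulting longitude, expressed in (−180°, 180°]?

Start at +179.810°; shift +23.463° → +203.273°.
+203.273° lies outside (−180°, 180°]; subtract 360° → -156.727°.

156.727°W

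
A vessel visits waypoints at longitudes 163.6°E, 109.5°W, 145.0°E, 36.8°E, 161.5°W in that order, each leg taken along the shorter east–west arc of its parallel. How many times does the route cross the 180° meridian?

3

Leg 1: +163.6° → -109.5°, shortest Δλ = 86.9° (east) — crosses 180°.
Leg 2: -109.5° → +145.0°, shortest Δλ = -105.5° (west) — crosses 180°.
Leg 3: +145.0° → +36.8°, shortest Δλ = -108.2° (west) — does not cross 180°.
Leg 4: +36.8° → -161.5°, shortest Δλ = 161.7° (east) — crosses 180°.
Total crossings: 3.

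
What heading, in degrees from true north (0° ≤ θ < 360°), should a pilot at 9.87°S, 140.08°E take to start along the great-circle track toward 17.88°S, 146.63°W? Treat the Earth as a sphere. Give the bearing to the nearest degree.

Δλ = -146.63 − 140.08 = -286.71°; wrapped into (−180°, 180°]: 73.29°.
θ = atan2( sin Δλ · cos φ₂ , cos φ₁ · sin φ₂ − sin φ₁ · cos φ₂ · cos Δλ )
  = atan2(0.91151, -0.25557) = 105.663° → normalised to [0°, 360°): 105.663°.

106°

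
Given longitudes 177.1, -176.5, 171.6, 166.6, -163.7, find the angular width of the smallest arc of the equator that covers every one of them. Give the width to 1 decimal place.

Sort the longitudes: -176.5°, -163.7°, +166.6°, +171.6°, +177.1°.
Eastward gaps between consecutive values (wrapping around): 12.8°, 330.3°, 5.0°, 5.5°, 6.4°.
Largest gap = 330.3° ⇒ minimal covering band is its complement: 360° − 330.3° = 29.7°.
Band runs from +166.6° eastward to -163.7°, crossing the antimeridian.

29.7°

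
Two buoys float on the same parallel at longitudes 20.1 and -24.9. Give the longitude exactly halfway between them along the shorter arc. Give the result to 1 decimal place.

-2.4°

Signed shortest Δλ from +20.1° to -24.9° is -45.0°.
Midpoint longitude = +20.1° + (-45.0°)/2 = +20.1° − 22.5° = -2.4°.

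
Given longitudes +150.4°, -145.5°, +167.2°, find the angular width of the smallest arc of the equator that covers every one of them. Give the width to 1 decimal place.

64.1°

Sort the longitudes: -145.5°, +150.4°, +167.2°.
Eastward gaps between consecutive values (wrapping around): 295.9°, 16.8°, 47.3°.
Largest gap = 295.9° ⇒ minimal covering band is its complement: 360° − 295.9° = 64.1°.
Band runs from +150.4° eastward to -145.5°, crossing the antimeridian.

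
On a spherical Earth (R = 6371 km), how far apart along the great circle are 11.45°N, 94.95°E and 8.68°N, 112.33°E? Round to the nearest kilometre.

1927 km

Δλ = 112.33 − 94.95 = 17.38°.
Δφ = 8.68 − 11.45 = -2.77°.
a = sin²(Δφ/2) + cos φ₁ · cos φ₂ · sin²(Δλ/2) = 0.022701.
c = 2·atan2(√a, √(1−a)) = 0.30249 rad → d = 6371·c ≈ 1927.17 km.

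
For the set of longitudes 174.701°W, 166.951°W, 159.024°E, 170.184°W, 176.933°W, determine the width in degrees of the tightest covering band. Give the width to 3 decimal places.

Sort the longitudes: -176.933°, -174.701°, -170.184°, -166.951°, +159.024°.
Eastward gaps between consecutive values (wrapping around): 2.232°, 4.517°, 3.233°, 325.975°, 24.043°.
Largest gap = 325.975° ⇒ minimal covering band is its complement: 360° − 325.975° = 34.025°.
Band runs from +159.024° eastward to -166.951°, crossing the antimeridian.

34.025°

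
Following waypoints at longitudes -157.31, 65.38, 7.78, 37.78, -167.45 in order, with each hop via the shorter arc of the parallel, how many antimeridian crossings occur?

2

Leg 1: -157.31° → +65.38°, shortest Δλ = -137.31° (west) — crosses 180°.
Leg 2: +65.38° → +7.78°, shortest Δλ = -57.6° (west) — does not cross 180°.
Leg 3: +7.78° → +37.78°, shortest Δλ = 30.0° (east) — does not cross 180°.
Leg 4: +37.78° → -167.45°, shortest Δλ = 154.77° (east) — crosses 180°.
Total crossings: 2.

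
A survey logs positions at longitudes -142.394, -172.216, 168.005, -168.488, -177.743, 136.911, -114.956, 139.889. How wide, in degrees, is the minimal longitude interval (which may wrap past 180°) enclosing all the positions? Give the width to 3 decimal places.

108.133°

Sort the longitudes: -177.743°, -172.216°, -168.488°, -142.394°, -114.956°, +136.911°, +139.889°, +168.005°.
Eastward gaps between consecutive values (wrapping around): 5.527°, 3.728°, 26.094°, 27.438°, 251.867°, 2.978°, 28.116°, 14.252°.
Largest gap = 251.867° ⇒ minimal covering band is its complement: 360° − 251.867° = 108.133°.
Band runs from +136.911° eastward to -114.956°, crossing the antimeridian.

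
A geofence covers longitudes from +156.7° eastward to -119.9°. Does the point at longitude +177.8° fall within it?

Band width going east from +156.7° to -119.9°: ((-119.9 − 156.7) mod 360) = 83.4°.
Offset of +177.8° east of the west edge: ((177.8 − 156.7) mod 360) = 21.1°.
21.1° ≤ 83.4° ⇒ inside.

Yes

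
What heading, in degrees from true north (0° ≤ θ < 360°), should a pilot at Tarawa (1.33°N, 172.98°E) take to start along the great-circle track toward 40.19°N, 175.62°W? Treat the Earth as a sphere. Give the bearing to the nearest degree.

14°

Δλ = -175.62 − 172.98 = -348.60°; wrapped into (−180°, 180°]: 11.40°.
θ = atan2( sin Δλ · cos φ₂ , cos φ₁ · sin φ₂ − sin φ₁ · cos φ₂ · cos Δλ )
  = atan2(0.15099, 0.62777) = 13.524° → normalised to [0°, 360°): 13.524°.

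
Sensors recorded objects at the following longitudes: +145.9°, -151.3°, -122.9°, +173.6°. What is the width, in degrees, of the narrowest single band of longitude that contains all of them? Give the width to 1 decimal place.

91.2°

Sort the longitudes: -151.3°, -122.9°, +145.9°, +173.6°.
Eastward gaps between consecutive values (wrapping around): 28.4°, 268.8°, 27.7°, 35.1°.
Largest gap = 268.8° ⇒ minimal covering band is its complement: 360° − 268.8° = 91.2°.
Band runs from +145.9° eastward to -122.9°, crossing the antimeridian.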